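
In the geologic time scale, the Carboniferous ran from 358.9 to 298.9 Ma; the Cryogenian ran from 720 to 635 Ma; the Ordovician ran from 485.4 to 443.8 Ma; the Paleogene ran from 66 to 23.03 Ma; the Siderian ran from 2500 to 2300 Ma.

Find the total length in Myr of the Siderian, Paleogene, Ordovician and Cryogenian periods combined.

Each duration: Siderian = 200; Paleogene = 42.97; Ordovician = 41.6; Cryogenian = 85.
Sum: 200 + 42.97 + 41.6 + 85 = 369.57 Myr.

369.57 million years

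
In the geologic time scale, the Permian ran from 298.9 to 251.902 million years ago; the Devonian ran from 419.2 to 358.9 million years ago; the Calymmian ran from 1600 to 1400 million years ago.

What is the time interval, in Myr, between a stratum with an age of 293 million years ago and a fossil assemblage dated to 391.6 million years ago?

98.6 million years

391.6 − 293 = 98.6 million years.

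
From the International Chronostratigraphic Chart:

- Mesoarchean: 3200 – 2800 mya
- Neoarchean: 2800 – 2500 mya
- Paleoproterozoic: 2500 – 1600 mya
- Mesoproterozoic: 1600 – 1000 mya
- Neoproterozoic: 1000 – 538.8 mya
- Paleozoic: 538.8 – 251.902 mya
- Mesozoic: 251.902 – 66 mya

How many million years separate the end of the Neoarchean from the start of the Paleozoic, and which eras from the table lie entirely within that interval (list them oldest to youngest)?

End of Neoarchean = 2500 Ma; start of Paleozoic = 538.8 Ma.
Gap = 2500 − 538.8 = 1961.2 Myr.
Eras wholly inside 2500–538.8 Ma: Paleoproterozoic (2500–1600), Mesoproterozoic (1600–1000), Neoproterozoic (1000–538.8).

1961.2 million years; Paleoproterozoic, Mesoproterozoic, Neoproterozoic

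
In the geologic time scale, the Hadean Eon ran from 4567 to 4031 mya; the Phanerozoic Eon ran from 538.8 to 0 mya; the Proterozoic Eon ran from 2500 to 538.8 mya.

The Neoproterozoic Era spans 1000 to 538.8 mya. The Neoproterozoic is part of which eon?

Proterozoic

The Neoproterozoic (1000–538.8 Ma) lies entirely within 2500–538.8 Ma, the Proterozoic Eon.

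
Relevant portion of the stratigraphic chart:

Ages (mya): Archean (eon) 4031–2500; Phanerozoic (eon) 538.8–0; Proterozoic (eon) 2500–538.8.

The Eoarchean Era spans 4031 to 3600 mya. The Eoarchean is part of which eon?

The Eoarchean (4031–3600 Ma) lies entirely within 4031–2500 Ma, the Archean Eon.

Archean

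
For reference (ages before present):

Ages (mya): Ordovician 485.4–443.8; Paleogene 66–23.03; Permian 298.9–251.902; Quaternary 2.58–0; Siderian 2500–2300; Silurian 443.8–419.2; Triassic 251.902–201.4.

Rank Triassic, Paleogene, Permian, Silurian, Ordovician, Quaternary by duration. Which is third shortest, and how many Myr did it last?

Start − end for each: Triassic 251.902 − 201.4 = 50.502; Paleogene 66 − 23.03 = 42.97; Permian 298.9 − 251.902 = 46.998; Silurian 443.8 − 419.2 = 24.6; Ordovician 485.4 − 443.8 = 41.6; Quaternary 2.58 − 0 = 2.58.
Ranking these from shortest: Quaternary < Silurian < Ordovician < Paleogene < Permian < Triassic.
Position 3 in that ranking is Ordovician, which lasted 41.6 Myr.

Ordovician, 41.6 million years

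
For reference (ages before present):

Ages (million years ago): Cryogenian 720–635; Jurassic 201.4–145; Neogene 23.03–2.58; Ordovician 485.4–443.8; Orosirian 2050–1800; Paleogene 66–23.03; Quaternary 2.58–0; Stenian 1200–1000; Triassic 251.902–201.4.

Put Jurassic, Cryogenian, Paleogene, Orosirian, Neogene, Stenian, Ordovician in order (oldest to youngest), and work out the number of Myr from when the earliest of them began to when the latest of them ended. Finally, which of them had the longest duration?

From the excerpt: Jurassic 201.4–145; Cryogenian 720–635; Paleogene 66–23.03; Orosirian 2050–1800; Neogene 23.03–2.58; Stenian 1200–1000; Ordovician 485.4–443.8 (Ma).
Larger Ma is earlier, so the oldest is Orosirian and the youngest is Neogene; oldest to youngest: Orosirian, Stenian, Cryogenian, Ordovician, Jurassic, Paleogene, Neogene.
Oldest start 2050 minus youngest end 2.58 gives 2047.42 Myr overall.
Individual lengths (start − end): Orosirian 250; Neogene 20.45; Cryogenian 85; Ordovician 41.6; Stenian 200; Paleogene 42.97; Jurassic 56.4. The largest is Orosirian at 250 Myr.

Orosirian, Stenian, Cryogenian, Ordovician, Jurassic, Paleogene, Neogene; total span 2047.42 Myr; longest is Orosirian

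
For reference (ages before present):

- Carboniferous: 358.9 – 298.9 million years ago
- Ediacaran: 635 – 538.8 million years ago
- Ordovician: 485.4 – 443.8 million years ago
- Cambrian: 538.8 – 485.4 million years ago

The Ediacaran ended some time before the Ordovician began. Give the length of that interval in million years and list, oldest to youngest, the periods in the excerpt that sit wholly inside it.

The Ediacaran closes at 538.8 Ma and the Ordovician opens at 485.4 Ma, so the interval is 538.8 − 485.4 = 53.4 Myr.
A period fits inside if it starts at or after 538.8 Ma and ends at or before 485.4 Ma; oldest first that gives Cambrian.

53.4 million years; Cambrian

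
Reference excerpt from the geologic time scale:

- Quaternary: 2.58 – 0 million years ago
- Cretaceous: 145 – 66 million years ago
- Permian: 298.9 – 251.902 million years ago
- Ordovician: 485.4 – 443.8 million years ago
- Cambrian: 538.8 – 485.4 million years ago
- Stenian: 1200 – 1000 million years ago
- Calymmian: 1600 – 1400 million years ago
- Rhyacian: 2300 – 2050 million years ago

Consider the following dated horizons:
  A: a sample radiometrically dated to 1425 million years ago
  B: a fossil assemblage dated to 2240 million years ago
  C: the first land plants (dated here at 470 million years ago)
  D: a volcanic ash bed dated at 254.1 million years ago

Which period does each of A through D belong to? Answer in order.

Match each age against the start–end ranges in the excerpt: A = 1425 Ma → Calymmian (1600–1400); B = 2240 Ma → Rhyacian (2300–2050); C = 470 Ma → Ordovician (485.4–443.8); D = 254.1 Ma → Permian (298.9–251.902).

A — Calymmian; B — Rhyacian; C — Ordovician; D — Permian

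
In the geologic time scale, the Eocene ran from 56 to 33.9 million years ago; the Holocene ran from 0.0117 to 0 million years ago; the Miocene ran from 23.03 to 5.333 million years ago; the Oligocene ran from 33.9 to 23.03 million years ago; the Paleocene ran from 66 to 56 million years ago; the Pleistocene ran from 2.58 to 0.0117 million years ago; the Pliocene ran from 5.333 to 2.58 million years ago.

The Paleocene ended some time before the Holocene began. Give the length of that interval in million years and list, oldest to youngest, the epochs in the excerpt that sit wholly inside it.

The Paleocene closes at 56 Ma and the Holocene opens at 0.0117 Ma, so the interval is 56 − 0.0117 = 55.9883 Myr.
An epoch fits inside if it starts at or after 56 Ma and ends at or before 0.0117 Ma; oldest first that gives Eocene, Oligocene, Miocene, Pliocene, Pleistocene.

55.9883 million years; Eocene, Oligocene, Miocene, Pliocene, Pleistocene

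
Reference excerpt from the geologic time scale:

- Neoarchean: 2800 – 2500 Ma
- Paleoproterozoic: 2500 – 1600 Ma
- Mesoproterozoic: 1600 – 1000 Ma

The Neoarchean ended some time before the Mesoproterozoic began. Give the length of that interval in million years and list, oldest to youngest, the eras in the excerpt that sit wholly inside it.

The Neoarchean closes at 2500 Ma and the Mesoproterozoic opens at 1600 Ma, so the interval is 2500 − 1600 = 900 Myr.
An era fits inside if it starts at or after 2500 Ma and ends at or before 1600 Ma; oldest first that gives Paleoproterozoic.

900 million years; Paleoproterozoic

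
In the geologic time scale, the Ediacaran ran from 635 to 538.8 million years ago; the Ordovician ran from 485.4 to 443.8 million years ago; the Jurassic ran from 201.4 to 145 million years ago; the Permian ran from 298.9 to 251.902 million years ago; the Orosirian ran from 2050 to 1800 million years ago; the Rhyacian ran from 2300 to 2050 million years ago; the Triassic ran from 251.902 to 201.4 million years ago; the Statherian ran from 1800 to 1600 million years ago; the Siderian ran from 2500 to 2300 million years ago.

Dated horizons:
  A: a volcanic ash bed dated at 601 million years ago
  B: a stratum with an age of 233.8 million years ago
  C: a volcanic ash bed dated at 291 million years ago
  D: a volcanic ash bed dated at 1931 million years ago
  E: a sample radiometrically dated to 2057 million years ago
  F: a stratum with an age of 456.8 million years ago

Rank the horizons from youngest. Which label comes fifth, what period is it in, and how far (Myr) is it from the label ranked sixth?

Sorted youngest-first by Ma: B (233.8), C (291), F (456.8), A (601), D (1931), E (2057).
The fifth youngest is D at 1931 Ma, which lies in 2050–1800 Ma: the Orosirian.
The sixth youngest is E at 2057 Ma; separation = |1931 − 2057| = 126 Myr.

D, in the Orosirian; 126 million years to E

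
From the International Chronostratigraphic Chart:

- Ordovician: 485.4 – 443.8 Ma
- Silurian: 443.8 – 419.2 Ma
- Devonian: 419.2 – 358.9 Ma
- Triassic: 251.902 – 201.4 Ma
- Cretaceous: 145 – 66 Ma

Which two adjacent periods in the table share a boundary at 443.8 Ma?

The Ordovician ends at 443.8 Ma and the Silurian begins at 443.8 Ma, so they share that boundary.

Ordovician and Silurian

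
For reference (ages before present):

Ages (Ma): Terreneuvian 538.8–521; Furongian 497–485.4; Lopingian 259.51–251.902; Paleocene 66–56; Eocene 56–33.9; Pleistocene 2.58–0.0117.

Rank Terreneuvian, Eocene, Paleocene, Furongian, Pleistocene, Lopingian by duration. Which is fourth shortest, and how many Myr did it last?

Durations: Terreneuvian 17.8; Eocene 22.1; Paleocene 10; Furongian 11.6; Pleistocene 2.5683; Lopingian 7.608 Myr.
Sorted shortest-first: Pleistocene (2.5683), Lopingian (7.608), Paleocene (10), Furongian (11.6), Terreneuvian (17.8), Eocene (22.1).
The fourth shortest is Furongian at 11.6 Myr.

Furongian, 11.6 million years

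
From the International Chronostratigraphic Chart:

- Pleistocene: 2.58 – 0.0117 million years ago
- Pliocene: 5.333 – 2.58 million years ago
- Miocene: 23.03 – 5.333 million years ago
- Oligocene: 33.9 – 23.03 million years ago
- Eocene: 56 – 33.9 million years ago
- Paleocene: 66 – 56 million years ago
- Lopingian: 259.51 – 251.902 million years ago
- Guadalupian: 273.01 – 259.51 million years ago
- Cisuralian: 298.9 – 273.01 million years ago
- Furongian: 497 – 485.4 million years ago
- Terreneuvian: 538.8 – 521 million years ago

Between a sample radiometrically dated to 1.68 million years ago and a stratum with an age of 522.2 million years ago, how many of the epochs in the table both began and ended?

522.2 Ma sits inside the Terreneuvian (538.8–521) and 1.68 Ma inside the Pleistocene (2.58–0.0117); neither of those is wholly between the two dates.
The listed epochs lying completely between them are Furongian, Cisuralian, Guadalupian, Lopingian, Paleocene, Eocene, Oligocene, Miocene, Pliocene — 9 in all.

9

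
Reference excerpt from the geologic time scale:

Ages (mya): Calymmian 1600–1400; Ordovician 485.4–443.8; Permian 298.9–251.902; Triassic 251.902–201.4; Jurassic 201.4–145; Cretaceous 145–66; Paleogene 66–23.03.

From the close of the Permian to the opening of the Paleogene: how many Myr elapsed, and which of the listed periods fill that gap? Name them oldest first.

185.902 million years; Triassic, Jurassic, Cretaceous

The Permian closes at 251.902 Ma and the Paleogene opens at 66 Ma, so the interval is 251.902 − 66 = 185.902 Myr.
A period fits inside if it starts at or after 251.902 Ma and ends at or before 66 Ma; oldest first that gives Triassic, Jurassic, Cretaceous.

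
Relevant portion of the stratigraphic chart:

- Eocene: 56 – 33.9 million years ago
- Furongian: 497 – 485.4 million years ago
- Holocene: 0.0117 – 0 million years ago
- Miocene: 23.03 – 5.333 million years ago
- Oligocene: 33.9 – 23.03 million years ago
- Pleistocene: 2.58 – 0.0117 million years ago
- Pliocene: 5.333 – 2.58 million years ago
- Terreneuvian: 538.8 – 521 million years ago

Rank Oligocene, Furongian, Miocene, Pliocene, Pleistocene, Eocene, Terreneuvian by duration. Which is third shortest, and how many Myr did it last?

Durations: Oligocene 10.87; Furongian 11.6; Miocene 17.697; Pliocene 2.753; Pleistocene 2.5683; Eocene 22.1; Terreneuvian 17.8 Myr.
Sorted shortest-first: Pleistocene (2.5683), Pliocene (2.753), Oligocene (10.87), Furongian (11.6), Miocene (17.697), Terreneuvian (17.8), Eocene (22.1).
The third shortest is Oligocene at 10.87 Myr.

Oligocene, 10.87 million years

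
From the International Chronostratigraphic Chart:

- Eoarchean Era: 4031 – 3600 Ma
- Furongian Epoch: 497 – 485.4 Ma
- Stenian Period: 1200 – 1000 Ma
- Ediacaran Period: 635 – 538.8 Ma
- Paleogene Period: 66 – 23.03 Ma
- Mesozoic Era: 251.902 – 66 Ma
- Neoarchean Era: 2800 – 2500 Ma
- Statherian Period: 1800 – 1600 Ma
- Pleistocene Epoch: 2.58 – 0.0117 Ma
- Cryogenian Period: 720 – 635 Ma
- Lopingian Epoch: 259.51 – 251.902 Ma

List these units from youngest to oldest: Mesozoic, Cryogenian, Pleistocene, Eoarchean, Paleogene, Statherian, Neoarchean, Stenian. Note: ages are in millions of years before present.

Pleistocene, Paleogene, Mesozoic, Cryogenian, Stenian, Statherian, Neoarchean, Eoarchean

Read off each span (Ma): Mesozoic 251.902–66; Cryogenian 720–635; Pleistocene 2.58–0.0117; Eoarchean 4031–3600; Paleogene 66–23.03; Statherian 1800–1600; Neoarchean 2800–2500; Stenian 1200–1000.
Larger Ma is older, so oldest→youngest is Eoarchean, Neoarchean, Statherian, Stenian, Cryogenian, Mesozoic, Paleogene, Pleistocene; reverse it for youngest→oldest.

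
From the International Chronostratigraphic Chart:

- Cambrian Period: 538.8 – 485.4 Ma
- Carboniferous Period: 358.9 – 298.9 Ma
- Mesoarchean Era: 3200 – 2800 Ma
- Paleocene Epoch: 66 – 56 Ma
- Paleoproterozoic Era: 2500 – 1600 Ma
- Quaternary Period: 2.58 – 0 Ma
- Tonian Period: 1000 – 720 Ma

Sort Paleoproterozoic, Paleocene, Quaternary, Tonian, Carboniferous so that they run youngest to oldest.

Sorting by start age (ascending Ma, since larger Ma = older): Quaternary began 2.58, Paleocene began 66, Carboniferous began 358.9, Tonian began 1000, Paleoproterozoic began 2500.

Quaternary, Paleocene, Carboniferous, Tonian, Paleoproterozoic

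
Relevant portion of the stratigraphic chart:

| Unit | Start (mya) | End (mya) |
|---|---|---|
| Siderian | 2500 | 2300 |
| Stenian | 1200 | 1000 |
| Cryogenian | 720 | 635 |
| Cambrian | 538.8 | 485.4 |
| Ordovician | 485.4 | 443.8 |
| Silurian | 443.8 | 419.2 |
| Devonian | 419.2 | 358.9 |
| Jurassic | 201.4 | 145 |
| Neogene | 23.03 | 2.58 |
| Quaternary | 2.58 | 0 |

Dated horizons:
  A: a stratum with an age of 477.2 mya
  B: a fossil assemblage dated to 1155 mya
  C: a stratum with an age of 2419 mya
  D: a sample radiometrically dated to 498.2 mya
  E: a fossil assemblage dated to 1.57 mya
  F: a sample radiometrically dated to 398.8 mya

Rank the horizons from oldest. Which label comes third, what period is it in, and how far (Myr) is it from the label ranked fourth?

Sorted oldest-first by Ma: C (2419), B (1155), D (498.2), A (477.2), F (398.8), E (1.57).
The third oldest is D at 498.2 Ma, which lies in 538.8–485.4 Ma: the Cambrian.
The fourth oldest is A at 477.2 Ma; separation = |498.2 − 477.2| = 21 Myr.

D, in the Cambrian; 21 million years to A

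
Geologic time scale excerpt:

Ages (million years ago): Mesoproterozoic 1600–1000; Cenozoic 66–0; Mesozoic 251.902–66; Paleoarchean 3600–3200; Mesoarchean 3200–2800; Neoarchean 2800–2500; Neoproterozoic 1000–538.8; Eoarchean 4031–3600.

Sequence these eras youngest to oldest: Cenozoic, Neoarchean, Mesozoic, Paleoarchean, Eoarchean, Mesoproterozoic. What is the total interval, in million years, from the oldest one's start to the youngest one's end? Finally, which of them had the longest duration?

Cenozoic → Mesozoic → Mesoproterozoic → Neoarchean → Paleoarchean → Eoarchean; total span 4031 Myr; longest is Mesoproterozoic

From the excerpt: Cenozoic 66–0; Neoarchean 2800–2500; Mesozoic 251.902–66; Paleoarchean 3600–3200; Eoarchean 4031–3600; Mesoproterozoic 1600–1000 (Ma).
Larger Ma is earlier, so the oldest is Eoarchean and the youngest is Cenozoic; youngest to oldest: Cenozoic, Mesozoic, Mesoproterozoic, Neoarchean, Paleoarchean, Eoarchean.
Oldest start 4031 minus youngest end 0 gives 4031 Myr overall.
Individual lengths (start − end): Mesozoic 185.902; Neoarchean 300; Cenozoic 66; Paleoarchean 400; Mesoproterozoic 600; Eoarchean 431. The largest is Mesoproterozoic at 600 Myr.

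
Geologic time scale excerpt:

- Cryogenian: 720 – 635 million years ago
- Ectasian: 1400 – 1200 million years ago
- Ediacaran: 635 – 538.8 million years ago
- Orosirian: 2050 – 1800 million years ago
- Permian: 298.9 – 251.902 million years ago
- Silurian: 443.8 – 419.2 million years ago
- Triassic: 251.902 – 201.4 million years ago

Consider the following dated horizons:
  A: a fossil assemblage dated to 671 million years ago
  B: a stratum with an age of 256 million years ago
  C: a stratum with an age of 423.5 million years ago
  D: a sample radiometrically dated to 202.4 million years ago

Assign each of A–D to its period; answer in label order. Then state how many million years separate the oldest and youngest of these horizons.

A — Cryogenian; B — Permian; C — Silurian; D — Triassic; span 468.6 million years

Match each age against the start–end ranges in the excerpt: A = 671 Ma → Cryogenian (720–635); B = 256 Ma → Permian (298.9–251.902); C = 423.5 Ma → Silurian (443.8–419.2); D = 202.4 Ma → Triassic (251.902–201.4).
The largest age is 671 Ma and the smallest is 202.4 Ma; their difference is 468.6 Myr.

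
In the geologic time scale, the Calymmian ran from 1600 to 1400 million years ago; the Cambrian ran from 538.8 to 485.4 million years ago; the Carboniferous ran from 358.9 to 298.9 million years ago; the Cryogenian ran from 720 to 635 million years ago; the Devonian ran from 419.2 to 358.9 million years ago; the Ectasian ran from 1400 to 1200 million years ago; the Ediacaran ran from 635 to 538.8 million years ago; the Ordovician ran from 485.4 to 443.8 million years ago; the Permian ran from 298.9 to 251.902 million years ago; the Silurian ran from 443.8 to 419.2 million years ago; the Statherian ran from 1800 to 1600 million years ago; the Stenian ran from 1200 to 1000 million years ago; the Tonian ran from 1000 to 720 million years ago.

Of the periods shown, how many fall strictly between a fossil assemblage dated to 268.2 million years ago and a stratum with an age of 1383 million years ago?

9

The older date is 1383 Ma and the younger is 268.2 Ma.
Periods with start < 1383 and end > 268.2 Ma: Stenian (1200–1000), Tonian (1000–720), Cryogenian (720–635), Ediacaran (635–538.8), Cambrian (538.8–485.4), Ordovician (485.4–443.8), Silurian (443.8–419.2), Devonian (419.2–358.9), Carboniferous (358.9–298.9).
That is 9 complete periods.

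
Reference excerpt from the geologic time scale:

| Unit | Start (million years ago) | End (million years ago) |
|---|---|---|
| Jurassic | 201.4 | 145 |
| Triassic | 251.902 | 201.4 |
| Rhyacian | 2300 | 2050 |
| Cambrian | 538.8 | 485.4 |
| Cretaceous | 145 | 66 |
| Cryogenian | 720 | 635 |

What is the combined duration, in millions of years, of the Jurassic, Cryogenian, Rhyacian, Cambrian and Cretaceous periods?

523.8 million years

Each duration: Jurassic = 56.4; Cryogenian = 85; Rhyacian = 250; Cambrian = 53.4; Cretaceous = 79.
Sum: 56.4 + 85 + 250 + 53.4 + 79 = 523.8 Myr.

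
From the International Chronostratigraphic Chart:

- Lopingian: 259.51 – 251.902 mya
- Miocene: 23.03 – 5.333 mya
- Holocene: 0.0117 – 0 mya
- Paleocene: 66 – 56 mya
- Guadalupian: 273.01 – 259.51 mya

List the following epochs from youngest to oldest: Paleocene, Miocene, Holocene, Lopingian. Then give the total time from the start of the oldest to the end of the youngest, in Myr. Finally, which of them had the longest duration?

Holocene → Miocene → Paleocene → Lopingian; total span 259.51 Myr; longest is Miocene

From the excerpt: Paleocene 66–56; Miocene 23.03–5.333; Holocene 0.0117–0; Lopingian 259.51–251.902 (Ma).
Larger Ma is earlier, so the oldest is Lopingian and the youngest is Holocene; youngest to oldest: Holocene, Miocene, Paleocene, Lopingian.
Oldest start 259.51 minus youngest end 0 gives 259.51 Myr overall.
Individual lengths (start − end): Lopingian 7.608; Miocene 17.697; Holocene 0.0117; Paleocene 10. The largest is Miocene at 17.697 Myr.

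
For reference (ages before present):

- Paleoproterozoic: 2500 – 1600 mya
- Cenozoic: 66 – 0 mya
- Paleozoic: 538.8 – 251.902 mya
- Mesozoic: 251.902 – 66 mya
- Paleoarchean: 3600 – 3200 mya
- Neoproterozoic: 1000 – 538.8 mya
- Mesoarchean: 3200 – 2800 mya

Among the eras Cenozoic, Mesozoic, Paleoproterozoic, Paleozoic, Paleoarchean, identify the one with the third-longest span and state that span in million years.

Durations: Cenozoic 66; Mesozoic 185.902; Paleoproterozoic 900; Paleozoic 286.898; Paleoarchean 400 Myr.
Sorted longest-first: Paleoproterozoic (900), Paleoarchean (400), Paleozoic (286.898), Mesozoic (185.902), Cenozoic (66).
The third longest is Paleozoic at 286.898 Myr.

Paleozoic, 286.898 million years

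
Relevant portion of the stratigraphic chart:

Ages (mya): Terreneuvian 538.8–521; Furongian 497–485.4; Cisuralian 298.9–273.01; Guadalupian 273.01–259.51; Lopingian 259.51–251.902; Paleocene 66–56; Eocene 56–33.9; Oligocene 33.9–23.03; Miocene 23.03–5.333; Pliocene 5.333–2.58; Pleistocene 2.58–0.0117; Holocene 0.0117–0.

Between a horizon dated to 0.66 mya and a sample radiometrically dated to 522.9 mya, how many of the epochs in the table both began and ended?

522.9 Ma sits inside the Terreneuvian (538.8–521) and 0.66 Ma inside the Pleistocene (2.58–0.0117); neither of those is wholly between the two dates.
The listed epochs lying completely between them are Furongian, Cisuralian, Guadalupian, Lopingian, Paleocene, Eocene, Oligocene, Miocene, Pliocene — 9 in all.

9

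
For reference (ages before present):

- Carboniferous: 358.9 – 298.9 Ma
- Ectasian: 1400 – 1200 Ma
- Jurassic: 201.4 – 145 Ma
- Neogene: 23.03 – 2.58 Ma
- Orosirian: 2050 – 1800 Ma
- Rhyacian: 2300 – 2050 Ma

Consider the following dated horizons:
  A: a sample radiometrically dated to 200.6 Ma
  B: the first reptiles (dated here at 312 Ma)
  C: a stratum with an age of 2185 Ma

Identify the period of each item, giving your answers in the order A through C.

A: 200.6 Ma lies in 201.4–145 Ma, so Jurassic.
B: 312 Ma lies in 358.9–298.9 Ma, so Carboniferous.
C: 2185 Ma lies in 2300–2050 Ma, so Rhyacian.

A — Jurassic; B — Carboniferous; C — Rhyacian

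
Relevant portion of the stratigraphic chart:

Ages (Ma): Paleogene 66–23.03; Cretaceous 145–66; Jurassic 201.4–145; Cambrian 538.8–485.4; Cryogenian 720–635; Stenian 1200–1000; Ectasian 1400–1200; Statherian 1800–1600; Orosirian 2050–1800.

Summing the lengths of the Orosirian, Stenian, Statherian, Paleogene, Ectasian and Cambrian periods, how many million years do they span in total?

946.37 million years

Duration is start − end for each: (2050 − 1800) + (1200 − 1000) + (1800 − 1600) + (66 − 23.03) + (1400 − 1200) + (538.8 − 485.4).
That is 250 + 200 + 200 + 42.97 + 200 + 53.4, which totals 946.37 million years.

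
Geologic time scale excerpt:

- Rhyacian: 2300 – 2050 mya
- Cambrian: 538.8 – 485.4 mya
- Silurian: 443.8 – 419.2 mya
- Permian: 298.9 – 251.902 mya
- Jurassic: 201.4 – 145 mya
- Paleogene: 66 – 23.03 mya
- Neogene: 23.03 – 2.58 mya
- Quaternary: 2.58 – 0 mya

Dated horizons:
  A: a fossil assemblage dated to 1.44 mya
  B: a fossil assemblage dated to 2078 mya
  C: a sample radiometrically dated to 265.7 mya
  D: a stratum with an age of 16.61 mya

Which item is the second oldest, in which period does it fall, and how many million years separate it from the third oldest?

C, in the Permian; 249.09 million years to D

Larger Ma means older, so oldest first: B 2078 > C 265.7 > D 16.61 > A 1.44.
Counting 2 along gives C (265.7 Ma); the excerpt puts that inside the Permian, 298.9–251.902 Ma.
Next in line is D (16.61 Ma), and 265.7 − 16.61 = 249.09 Myr.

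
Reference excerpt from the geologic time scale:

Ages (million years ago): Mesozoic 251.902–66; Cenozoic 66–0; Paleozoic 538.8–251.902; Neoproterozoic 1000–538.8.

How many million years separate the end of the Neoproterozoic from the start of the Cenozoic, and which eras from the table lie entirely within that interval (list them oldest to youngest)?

472.8 million years; Paleozoic, Mesozoic

The Neoproterozoic closes at 538.8 Ma and the Cenozoic opens at 66 Ma, so the interval is 538.8 − 66 = 472.8 Myr.
An era fits inside if it starts at or after 538.8 Ma and ends at or before 66 Ma; oldest first that gives Paleozoic, Mesozoic.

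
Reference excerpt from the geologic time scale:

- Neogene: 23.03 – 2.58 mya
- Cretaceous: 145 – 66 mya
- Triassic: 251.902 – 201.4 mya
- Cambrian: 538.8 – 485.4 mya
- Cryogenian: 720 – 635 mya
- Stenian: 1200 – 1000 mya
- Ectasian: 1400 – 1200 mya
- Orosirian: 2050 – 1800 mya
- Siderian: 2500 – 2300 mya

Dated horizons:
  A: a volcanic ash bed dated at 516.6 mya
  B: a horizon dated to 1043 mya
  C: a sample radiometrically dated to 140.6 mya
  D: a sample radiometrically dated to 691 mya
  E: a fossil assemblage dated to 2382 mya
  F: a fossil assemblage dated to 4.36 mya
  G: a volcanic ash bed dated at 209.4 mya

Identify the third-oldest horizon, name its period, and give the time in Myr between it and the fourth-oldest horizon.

D, in the Cryogenian; 174.4 million years to A

Sorted oldest-first by Ma: E (2382), B (1043), D (691), A (516.6), G (209.4), C (140.6), F (4.36).
The third oldest is D at 691 Ma, which lies in 720–635 Ma: the Cryogenian.
The fourth oldest is A at 516.6 Ma; separation = |691 − 516.6| = 174.4 Myr.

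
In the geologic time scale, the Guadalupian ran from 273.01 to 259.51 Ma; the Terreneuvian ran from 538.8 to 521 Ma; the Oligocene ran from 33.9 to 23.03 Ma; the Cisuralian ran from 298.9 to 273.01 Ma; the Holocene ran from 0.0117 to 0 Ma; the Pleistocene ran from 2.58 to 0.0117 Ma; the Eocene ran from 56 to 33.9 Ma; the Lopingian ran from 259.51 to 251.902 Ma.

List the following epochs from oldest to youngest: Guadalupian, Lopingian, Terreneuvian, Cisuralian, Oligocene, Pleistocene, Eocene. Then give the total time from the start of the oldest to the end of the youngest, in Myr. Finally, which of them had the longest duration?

Terreneuvian → Cisuralian → Guadalupian → Lopingian → Eocene → Oligocene → Pleistocene; total span 538.7883 Myr; longest is Cisuralian

Start ages (Ma): Terreneuvian 538.8, Cisuralian 298.9, Guadalupian 273.01, Lopingian 259.51, Eocene 56, Oligocene 33.9, Pleistocene 2.58.
Ordered oldest to youngest: Terreneuvian, Cisuralian, Guadalupian, Lopingian, Eocene, Oligocene, Pleistocene.
Span = 538.8 − 0.0117 = 538.7883 Myr.
Durations: Pleistocene 2.5683, Guadalupian 13.5, Cisuralian 25.89, Terreneuvian 17.8, Oligocene 10.87, Lopingian 7.608, Eocene 22.1 → longest is Cisuralian (25.89 Myr).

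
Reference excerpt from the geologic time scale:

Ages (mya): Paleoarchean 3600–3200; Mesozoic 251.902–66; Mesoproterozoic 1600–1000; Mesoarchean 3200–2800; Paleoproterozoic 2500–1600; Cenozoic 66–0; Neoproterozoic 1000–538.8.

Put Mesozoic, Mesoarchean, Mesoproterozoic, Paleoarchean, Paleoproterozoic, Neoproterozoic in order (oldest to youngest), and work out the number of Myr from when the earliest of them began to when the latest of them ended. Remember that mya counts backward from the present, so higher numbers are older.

From the excerpt: Mesozoic 251.902–66; Mesoarchean 3200–2800; Mesoproterozoic 1600–1000; Paleoarchean 3600–3200; Paleoproterozoic 2500–1600; Neoproterozoic 1000–538.8 (Ma).
Larger Ma is earlier, so the oldest is Paleoarchean and the youngest is Mesozoic; oldest to youngest: Paleoarchean, Mesoarchean, Paleoproterozoic, Mesoproterozoic, Neoproterozoic, Mesozoic.
Oldest start 3600 minus youngest end 66 gives 3534 Myr overall.

Paleoarchean, Mesoarchean, Paleoproterozoic, Mesoproterozoic, Neoproterozoic, Mesozoic; total span 3534 Myr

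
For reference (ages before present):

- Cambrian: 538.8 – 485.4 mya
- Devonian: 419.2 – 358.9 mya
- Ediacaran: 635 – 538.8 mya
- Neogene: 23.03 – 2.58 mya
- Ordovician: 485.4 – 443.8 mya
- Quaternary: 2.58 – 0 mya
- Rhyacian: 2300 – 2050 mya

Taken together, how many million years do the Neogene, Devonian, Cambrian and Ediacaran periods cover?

Duration is start − end for each: (23.03 − 2.58) + (419.2 − 358.9) + (538.8 − 485.4) + (635 − 538.8).
That is 20.45 + 60.3 + 53.4 + 96.2, which totals 230.35 million years.

230.35 million years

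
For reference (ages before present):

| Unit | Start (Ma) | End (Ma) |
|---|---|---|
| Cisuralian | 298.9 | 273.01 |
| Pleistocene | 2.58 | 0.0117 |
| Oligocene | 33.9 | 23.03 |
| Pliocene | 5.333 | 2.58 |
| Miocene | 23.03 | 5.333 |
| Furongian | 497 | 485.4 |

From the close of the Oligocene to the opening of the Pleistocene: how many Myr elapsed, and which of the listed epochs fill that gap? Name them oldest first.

The Oligocene closes at 23.03 Ma and the Pleistocene opens at 2.58 Ma, so the interval is 23.03 − 2.58 = 20.45 Myr.
An epoch fits inside if it starts at or after 23.03 Ma and ends at or before 2.58 Ma; oldest first that gives Miocene, Pliocene.

20.45 million years; Miocene, Pliocene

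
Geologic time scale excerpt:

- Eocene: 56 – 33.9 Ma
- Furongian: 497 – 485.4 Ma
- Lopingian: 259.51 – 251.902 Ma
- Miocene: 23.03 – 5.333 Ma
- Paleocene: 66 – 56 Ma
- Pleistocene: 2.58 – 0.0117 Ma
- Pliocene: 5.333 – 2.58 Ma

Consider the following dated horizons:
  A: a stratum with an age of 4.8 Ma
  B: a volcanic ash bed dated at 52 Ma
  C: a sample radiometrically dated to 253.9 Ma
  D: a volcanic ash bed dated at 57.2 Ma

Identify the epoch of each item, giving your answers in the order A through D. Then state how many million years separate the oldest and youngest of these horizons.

A — Pliocene; B — Eocene; C — Lopingian; D — Paleocene; span 249.1 million years

A: 4.8 Ma lies in 5.333–2.58 Ma, so Pliocene.
B: 52 Ma lies in 56–33.9 Ma, so Eocene.
C: 253.9 Ma lies in 259.51–251.902 Ma, so Lopingian.
D: 57.2 Ma lies in 66–56 Ma, so Paleocene.
Oldest = 253.9 Ma, youngest = 4.8 Ma → span 249.1 Myr.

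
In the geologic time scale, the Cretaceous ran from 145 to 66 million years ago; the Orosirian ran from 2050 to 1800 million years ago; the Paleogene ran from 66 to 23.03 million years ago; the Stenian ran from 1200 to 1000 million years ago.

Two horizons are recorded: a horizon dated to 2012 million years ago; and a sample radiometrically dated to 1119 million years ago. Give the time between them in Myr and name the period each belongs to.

Elapsed time: 2012 − 1119 = 893 Myr.
2012 Ma lies within 2050–1800 Ma: Orosirian.
1119 Ma lies within 1200–1000 Ma: Stenian.

893 million years apart; the first in the Orosirian, the second in the Stenian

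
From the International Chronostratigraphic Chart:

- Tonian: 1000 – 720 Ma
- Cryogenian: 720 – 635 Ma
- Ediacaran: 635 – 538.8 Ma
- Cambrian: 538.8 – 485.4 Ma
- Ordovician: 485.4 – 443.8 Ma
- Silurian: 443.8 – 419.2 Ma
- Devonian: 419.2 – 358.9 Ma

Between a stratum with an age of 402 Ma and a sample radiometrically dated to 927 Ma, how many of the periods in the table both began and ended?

5

927 Ma sits inside the Tonian (1000–720) and 402 Ma inside the Devonian (419.2–358.9); neither of those is wholly between the two dates.
The listed periods lying completely between them are Cryogenian, Ediacaran, Cambrian, Ordovician, Silurian — 5 in all.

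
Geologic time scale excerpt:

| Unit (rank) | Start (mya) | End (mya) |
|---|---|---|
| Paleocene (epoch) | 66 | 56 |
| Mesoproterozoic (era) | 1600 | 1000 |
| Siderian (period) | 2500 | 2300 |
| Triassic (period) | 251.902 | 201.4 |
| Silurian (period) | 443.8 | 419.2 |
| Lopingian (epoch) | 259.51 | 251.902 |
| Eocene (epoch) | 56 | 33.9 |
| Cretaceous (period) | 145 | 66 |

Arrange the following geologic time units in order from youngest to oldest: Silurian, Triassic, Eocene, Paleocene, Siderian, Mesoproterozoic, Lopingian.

Eocene, Paleocene, Triassic, Lopingian, Silurian, Mesoproterozoic, Siderian

Read off each span (Ma): Silurian 443.8–419.2; Triassic 251.902–201.4; Eocene 56–33.9; Paleocene 66–56; Siderian 2500–2300; Mesoproterozoic 1600–1000; Lopingian 259.51–251.902.
Larger Ma is older, so oldest→youngest is Siderian, Mesoproterozoic, Silurian, Lopingian, Triassic, Paleocene, Eocene; reverse it for youngest→oldest.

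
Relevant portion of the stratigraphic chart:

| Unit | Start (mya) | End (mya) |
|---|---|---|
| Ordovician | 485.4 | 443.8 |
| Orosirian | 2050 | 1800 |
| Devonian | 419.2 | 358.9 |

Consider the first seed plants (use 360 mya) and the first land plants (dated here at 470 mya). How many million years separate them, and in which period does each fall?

110 million years apart; the first in the Devonian, the second in the Ordovician

Elapsed time: 470 − 360 = 110 Myr.
360 Ma lies within 419.2–358.9 Ma: Devonian.
470 Ma lies within 485.4–443.8 Ma: Ordovician.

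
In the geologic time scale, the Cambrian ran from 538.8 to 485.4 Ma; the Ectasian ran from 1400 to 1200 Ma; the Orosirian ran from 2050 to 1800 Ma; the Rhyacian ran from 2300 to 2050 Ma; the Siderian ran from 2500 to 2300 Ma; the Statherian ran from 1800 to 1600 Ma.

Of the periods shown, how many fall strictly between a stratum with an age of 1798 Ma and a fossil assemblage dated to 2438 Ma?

The older date is 2438 Ma and the younger is 1798 Ma.
Periods with start < 2438 and end > 1798 Ma: Rhyacian (2300–2050), Orosirian (2050–1800).
That is 2 complete periods.

2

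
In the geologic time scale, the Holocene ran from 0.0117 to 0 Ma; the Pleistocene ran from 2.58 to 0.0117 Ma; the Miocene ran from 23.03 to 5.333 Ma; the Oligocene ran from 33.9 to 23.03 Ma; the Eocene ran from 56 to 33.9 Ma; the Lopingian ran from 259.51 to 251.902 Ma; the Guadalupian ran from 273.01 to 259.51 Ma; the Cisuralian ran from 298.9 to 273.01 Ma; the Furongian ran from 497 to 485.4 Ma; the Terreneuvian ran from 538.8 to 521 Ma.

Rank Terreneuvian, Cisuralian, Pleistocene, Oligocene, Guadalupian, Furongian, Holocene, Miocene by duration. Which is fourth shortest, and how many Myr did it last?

Durations: Terreneuvian 17.8; Cisuralian 25.89; Pleistocene 2.5683; Oligocene 10.87; Guadalupian 13.5; Furongian 11.6; Holocene 0.0117; Miocene 17.697 Myr.
Sorted shortest-first: Holocene (0.0117), Pleistocene (2.5683), Oligocene (10.87), Furongian (11.6), Guadalupian (13.5), Miocene (17.697), Terreneuvian (17.8), Cisuralian (25.89).
The fourth shortest is Furongian at 11.6 Myr.

Furongian, 11.6 million years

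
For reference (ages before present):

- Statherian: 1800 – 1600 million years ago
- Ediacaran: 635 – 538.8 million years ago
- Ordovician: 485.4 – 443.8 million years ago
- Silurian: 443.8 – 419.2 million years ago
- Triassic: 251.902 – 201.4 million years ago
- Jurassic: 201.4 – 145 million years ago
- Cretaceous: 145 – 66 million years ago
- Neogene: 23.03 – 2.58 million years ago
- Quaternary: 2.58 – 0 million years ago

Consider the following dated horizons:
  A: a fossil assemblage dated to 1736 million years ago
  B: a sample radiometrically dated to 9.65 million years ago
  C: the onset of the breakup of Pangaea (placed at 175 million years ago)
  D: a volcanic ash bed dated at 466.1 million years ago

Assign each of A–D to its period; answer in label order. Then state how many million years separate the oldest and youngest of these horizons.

A: 1736 Ma lies in 1800–1600 Ma, so Statherian.
B: 9.65 Ma lies in 23.03–2.58 Ma, so Neogene.
C: 175 Ma lies in 201.4–145 Ma, so Jurassic.
D: 466.1 Ma lies in 485.4–443.8 Ma, so Ordovician.
Oldest = 1736 Ma, youngest = 9.65 Ma → span 1726.35 Myr.

A — Statherian; B — Neogene; C — Jurassic; D — Ordovician; span 1726.35 million years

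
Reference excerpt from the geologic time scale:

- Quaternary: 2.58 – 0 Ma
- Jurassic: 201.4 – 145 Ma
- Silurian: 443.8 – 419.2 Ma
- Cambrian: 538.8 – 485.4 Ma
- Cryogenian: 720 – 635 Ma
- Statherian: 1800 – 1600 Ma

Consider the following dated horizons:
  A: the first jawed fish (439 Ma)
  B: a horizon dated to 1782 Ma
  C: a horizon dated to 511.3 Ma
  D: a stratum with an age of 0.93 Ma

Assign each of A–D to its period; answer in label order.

Match each age against the start–end ranges in the excerpt: A = 439 Ma → Silurian (443.8–419.2); B = 1782 Ma → Statherian (1800–1600); C = 511.3 Ma → Cambrian (538.8–485.4); D = 0.93 Ma → Quaternary (2.58–0).

A — Silurian; B — Statherian; C — Cambrian; D — Quaternary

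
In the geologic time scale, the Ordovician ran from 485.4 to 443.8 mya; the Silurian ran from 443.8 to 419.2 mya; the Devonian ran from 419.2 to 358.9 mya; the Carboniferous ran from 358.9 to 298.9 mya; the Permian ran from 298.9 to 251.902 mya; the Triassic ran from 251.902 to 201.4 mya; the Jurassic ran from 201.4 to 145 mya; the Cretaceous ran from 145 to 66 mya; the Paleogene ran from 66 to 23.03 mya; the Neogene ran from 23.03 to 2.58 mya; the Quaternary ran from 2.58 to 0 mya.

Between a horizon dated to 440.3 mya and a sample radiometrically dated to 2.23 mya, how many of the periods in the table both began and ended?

8

The older date is 440.3 Ma and the younger is 2.23 Ma.
Periods with start < 440.3 and end > 2.23 Ma: Devonian (419.2–358.9), Carboniferous (358.9–298.9), Permian (298.9–251.902), Triassic (251.902–201.4), Jurassic (201.4–145), Cretaceous (145–66), Paleogene (66–23.03), Neogene (23.03–2.58).
That is 8 complete periods.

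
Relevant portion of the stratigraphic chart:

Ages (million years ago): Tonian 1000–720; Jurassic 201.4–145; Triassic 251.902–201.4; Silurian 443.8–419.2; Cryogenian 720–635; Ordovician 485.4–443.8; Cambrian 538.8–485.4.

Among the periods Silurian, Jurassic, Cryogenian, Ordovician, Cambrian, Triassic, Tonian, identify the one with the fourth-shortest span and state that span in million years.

Durations: Silurian 24.6; Jurassic 56.4; Cryogenian 85; Ordovician 41.6; Cambrian 53.4; Triassic 50.502; Tonian 280 Myr.
Sorted shortest-first: Silurian (24.6), Ordovician (41.6), Triassic (50.502), Cambrian (53.4), Jurassic (56.4), Cryogenian (85), Tonian (280).
The fourth shortest is Cambrian at 53.4 Myr.

Cambrian, 53.4 million years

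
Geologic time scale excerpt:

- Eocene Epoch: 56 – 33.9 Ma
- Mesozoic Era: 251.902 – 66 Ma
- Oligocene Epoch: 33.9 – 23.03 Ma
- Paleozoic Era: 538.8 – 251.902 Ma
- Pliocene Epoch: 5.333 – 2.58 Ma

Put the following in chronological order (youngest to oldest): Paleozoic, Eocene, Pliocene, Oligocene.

Pliocene, Oligocene, Eocene, Paleozoic

Sorting by start age (ascending Ma, since larger Ma = older): Pliocene start 5.333, Oligocene start 33.9, Eocene start 56, Paleozoic start 538.8.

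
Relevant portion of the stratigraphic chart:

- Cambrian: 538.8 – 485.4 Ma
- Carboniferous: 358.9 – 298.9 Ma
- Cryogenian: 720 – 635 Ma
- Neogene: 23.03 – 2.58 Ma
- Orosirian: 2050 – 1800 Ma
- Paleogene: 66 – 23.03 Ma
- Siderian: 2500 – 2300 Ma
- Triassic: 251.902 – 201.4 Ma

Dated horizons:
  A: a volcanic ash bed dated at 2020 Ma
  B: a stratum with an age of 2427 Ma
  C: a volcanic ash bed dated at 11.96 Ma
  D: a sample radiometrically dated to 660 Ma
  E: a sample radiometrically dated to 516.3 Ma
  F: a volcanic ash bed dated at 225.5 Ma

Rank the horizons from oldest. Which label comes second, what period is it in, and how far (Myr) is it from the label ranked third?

A, in the Orosirian; 1360 million years to D

Larger Ma means older, so oldest first: B 2427 > A 2020 > D 660 > E 516.3 > F 225.5 > C 11.96.
Counting 2 along gives A (2020 Ma); the excerpt puts that inside the Orosirian, 2050–1800 Ma.
Next in line is D (660 Ma), and 2020 − 660 = 1360 Myr.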